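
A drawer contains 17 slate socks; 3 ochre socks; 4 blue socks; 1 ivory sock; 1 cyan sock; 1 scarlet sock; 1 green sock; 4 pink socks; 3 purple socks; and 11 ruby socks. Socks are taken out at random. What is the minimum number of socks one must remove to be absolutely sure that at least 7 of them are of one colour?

By pigeonhole, put each drawn sock into a box by colour. The largest draw with every box below 7 takes min(count, 6) from each colour; colours with fewer than 6 contribute all they have.
Σ min(cᵢ, 6) = 6 + 3 + 4 + 1 + 1 + 1 + 1 + 4 + 3 + 6 = 30.
Draw number 30 + 1 = 31 must push one box to 7.

31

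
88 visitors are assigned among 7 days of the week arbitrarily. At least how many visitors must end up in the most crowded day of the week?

Pigeonhole: the 7 days of the week are the holes and the 88 visitors are the pigeons.
If every day of the week held at most 12 visitors, the total would be at most 7 × 12 = 84, which is less than 88.
So some day of the week holds at least ⌈88/7⌉ = 13 visitors.

13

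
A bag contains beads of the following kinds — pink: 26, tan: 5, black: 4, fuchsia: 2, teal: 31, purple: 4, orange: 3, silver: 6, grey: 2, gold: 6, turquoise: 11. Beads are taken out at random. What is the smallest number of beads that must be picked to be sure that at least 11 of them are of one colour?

63

The 11 colours are the holes; the beads drawn are the pigeons.
To avoid 11 of any one colour, the worst case takes at most 10 of each colour, or every bead of a colour that has fewer than 10.
That gives 10 + 5 + 4 + 2 + 10 + 4 + 3 + 6 + 2 + 6 + 10 = 62 beads with no colour reaching 11.
The next bead forces some colour to 11, so 62 + 1 = 63.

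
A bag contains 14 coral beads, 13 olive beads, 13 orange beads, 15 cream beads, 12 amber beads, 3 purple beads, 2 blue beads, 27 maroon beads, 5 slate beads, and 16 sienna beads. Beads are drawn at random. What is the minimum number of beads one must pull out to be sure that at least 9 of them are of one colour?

67

By pigeonhole, the 10 colours are the holes; the beads drawn are the pigeons.
To avoid 9 of any one colour, the worst case takes at most 8 of each colour, or every bead of a colour that has fewer than 8.
That gives 8 + 8 + 8 + 8 + 8 + 3 + 2 + 8 + 5 + 8 = 66 beads with no colour reaching 9.
The next bead forces some colour to 9, so 66 + 1 = 67.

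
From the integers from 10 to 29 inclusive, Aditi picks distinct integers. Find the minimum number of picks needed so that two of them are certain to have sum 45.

14

Group the elements by complementary pair {x, 45−x}: {16,29}, {17,28}, {18,27}, …, giving 7 two-element pairs and 6 integers whose partner 45−x falls outside [10,29].
By pigeonhole, treating each of those 13 groups as a pigeonhole, one can pick one integer per group — 13 integers — with no two summing to 45.
The 14th integer lands in an occupied pair, forcing a sum of 45.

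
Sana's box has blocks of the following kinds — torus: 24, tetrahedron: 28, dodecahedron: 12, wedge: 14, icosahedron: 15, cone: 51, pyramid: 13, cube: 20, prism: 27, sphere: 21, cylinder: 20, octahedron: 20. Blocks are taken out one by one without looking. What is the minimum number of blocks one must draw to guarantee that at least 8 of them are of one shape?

85

The 12 shapes are the holes; the blocks drawn are the pigeons.
To avoid 8 of any one shape, the worst case takes at most 7 of each shape.
That gives 7 + 7 + 7 + 7 + 7 + 7 + 7 + 7 + 7 + 7 + 7 + 7 = 84 blocks with no shape reaching 8.
The next block forces some shape to 8, so 84 + 1 = 85.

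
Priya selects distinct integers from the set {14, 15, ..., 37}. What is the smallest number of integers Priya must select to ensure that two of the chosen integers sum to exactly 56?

16

A set avoiding the sum 56 can contain at most one of each pair {x, 56−x}, plus the 6 elements whose complement lies outside the range or equal to its own complement.
The integers 14, …, 28 (15 of them) are such a set: any two sum to at least 14+15 = 29 and at most 27+28 = 55 < 56.
Any 16th integer completes one of the 9 pairs, so 16 choices force a sum of 56.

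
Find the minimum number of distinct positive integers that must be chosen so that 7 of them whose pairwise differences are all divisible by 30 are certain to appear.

Integers whose pairwise differences are multiples of 30 are exactly those sharing a remainder mod 30. Pigeonhole: the 30 residue classes mod 30 are the pigeonholes.
With 180 integers one could put 6 in each residue class and have no class reach 7.
The 181st integer pushes some class to 7, so 30·6 + 1 = 181.

181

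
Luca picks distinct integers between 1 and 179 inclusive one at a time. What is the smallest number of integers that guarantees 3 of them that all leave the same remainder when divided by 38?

77

The 38 residue classes mod 38 are the pigeonholes.
With 76 integers one could put 2 in each residue class and have no class reach 3.
The 77th integer pushes some class to 3, so 38·2 + 1 = 77.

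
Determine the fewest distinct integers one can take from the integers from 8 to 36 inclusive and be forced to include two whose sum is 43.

A set avoiding the sum 43 can contain at most one of each pair {x, 43−x}, plus the 1 element whose complement lies outside the range.
The integers 22, …, 36 (15 of them) are such a set: any two sum to at least 22+23 = 45 > 43.
Any 16th integer completes one of the 14 pairs, so 16 choices force a sum of 43.

16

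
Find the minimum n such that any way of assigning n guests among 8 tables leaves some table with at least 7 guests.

49

With 48 guests one could put exactly 6 in each of the 8 tables, and no table would reach 7.
Pigeonhole: one more guest must land in a table that already has 6, giving it 7.
So 8 × 6 + 1 = 49 guests are required.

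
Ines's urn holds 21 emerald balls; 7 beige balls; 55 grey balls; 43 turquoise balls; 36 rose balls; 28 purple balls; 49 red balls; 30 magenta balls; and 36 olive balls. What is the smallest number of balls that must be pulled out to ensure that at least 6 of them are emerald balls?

290

In the worst case for collecting emerald balls, every non-emerald ball comes out first.
There are 7 + 55 + 43 + 36 + 28 + 49 + 30 + 36 = 284 non-emerald balls altogether.
After those, each further ball must be emerald, so 284 + 6 = 290 draws guarantee 6 emerald balls.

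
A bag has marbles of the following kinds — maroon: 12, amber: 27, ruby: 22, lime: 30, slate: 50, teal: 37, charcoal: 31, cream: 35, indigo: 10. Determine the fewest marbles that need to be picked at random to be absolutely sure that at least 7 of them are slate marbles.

211

In the worst case for collecting slate marbles, every non-slate marble comes out first.
There are 12 + 27 + 22 + 30 + 37 + 31 + 35 + 10 = 204 non-slate marbles altogether.
After those, each further marble must be slate, so 204 + 7 = 211 draws guarantee 7 slate marbles.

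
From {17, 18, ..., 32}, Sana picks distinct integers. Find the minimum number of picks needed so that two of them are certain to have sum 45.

Two chosen integers sum to 45 exactly when both halves of some pair {x, 45−x} with 17 ≤ x ≤ 45−x ≤ 28 are chosen — 6 such pairs.
The remaining 4 elements (those with no distinct partner in range) can never complete a 45-sum, so the worst case takes all of them and one from each pair: 4 + 6 = 10.
The 11th integer has to be the second member of some pair, so 10 + 1 = 11.

11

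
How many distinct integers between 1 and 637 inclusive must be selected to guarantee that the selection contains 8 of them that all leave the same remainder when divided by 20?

The 20 residue classes mod 20 are the pigeonholes.
With 140 integers one could put 7 in each residue class and have no class reach 8.
The 141st integer pushes some class to 8, so 20·7 + 1 = 141.

141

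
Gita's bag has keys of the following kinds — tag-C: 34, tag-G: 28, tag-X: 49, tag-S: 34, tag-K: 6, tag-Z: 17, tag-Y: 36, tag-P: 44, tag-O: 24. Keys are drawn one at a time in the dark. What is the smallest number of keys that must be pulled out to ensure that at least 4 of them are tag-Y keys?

In the worst case for collecting tag-Y keys, every non-tag-Y key comes out first.
There are 34 + 28 + 49 + 34 + 6 + 17 + 44 + 24 = 236 non-tag-Y keys altogether.
After those, each further key must be tag-Y, so 236 + 4 = 240 draws guarantee 4 tag-Y keys.

240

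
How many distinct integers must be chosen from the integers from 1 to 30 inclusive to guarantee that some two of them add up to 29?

17

Group the elements by complementary pair {x, 29−x}: {1,28}, {2,27}, {3,26}, …, giving 14 two-element pairs and 2 integers whose partner 29−x falls outside [1,30].
Pigeonhole: treating each of those 16 groups as a pigeonhole, one can pick one integer per group — 16 integers — with no two summing to 29.
The 17th integer lands in an occupied pair, forcing a sum of 29.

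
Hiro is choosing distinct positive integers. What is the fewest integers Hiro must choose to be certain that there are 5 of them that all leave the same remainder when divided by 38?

153

The 38 residue classes mod 38 are the pigeonholes.
With 152 integers one could put 4 in each residue class and have no class reach 5.
The 153rd integer pushes some class to 5, so 38·4 + 1 = 153.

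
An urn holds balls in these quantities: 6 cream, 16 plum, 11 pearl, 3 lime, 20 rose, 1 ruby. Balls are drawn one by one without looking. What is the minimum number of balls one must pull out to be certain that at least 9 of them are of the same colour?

35

By the pigeonhole principle, the 6 colours are the holes; the balls drawn are the pigeons.
To avoid 9 of any one colour, the worst case takes at most 8 of each colour, or every ball of a colour that has fewer than 8.
That gives 6 + 8 + 8 + 3 + 8 + 1 = 34 balls with no colour reaching 9.
The next ball forces some colour to 9, so 34 + 1 = 35.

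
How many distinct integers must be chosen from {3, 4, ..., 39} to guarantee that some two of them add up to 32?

25

Two chosen integers sum to 32 exactly when both halves of some pair {x, 32−x} with 3 ≤ x ≤ 32−x ≤ 29 are chosen — 13 such pairs.
The remaining 11 elements (those with no distinct partner in range) can never complete a 32-sum, so the worst case takes all of them and one from each pair: 11 + 13 = 24.
Pigeonhole: the 25th integer has to be the second member of some pair, so 24 + 1 = 25.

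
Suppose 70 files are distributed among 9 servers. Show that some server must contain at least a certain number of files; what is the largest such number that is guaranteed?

The 9 servers are the holes and the 70 files are the pigeons.
If every server held at most 7 files, the total would be at most 9 × 7 = 63, which is less than 70.
So some server holds at least ⌈70/9⌉ = 8 files.

8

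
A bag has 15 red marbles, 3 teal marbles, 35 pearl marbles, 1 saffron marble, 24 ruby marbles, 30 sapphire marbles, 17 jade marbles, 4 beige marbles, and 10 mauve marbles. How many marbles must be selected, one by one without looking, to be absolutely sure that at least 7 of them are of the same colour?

Pigeonhole: put each drawn marble into a box by colour. The largest draw with every box below 7 takes min(count, 6) from each colour; colours with fewer than 6 contribute all they have.
Σ min(cᵢ, 6) = 6 + 3 + 6 + 1 + 6 + 6 + 6 + 4 + 6 = 44.
Draw number 44 + 1 = 45 must push one box to 7.

45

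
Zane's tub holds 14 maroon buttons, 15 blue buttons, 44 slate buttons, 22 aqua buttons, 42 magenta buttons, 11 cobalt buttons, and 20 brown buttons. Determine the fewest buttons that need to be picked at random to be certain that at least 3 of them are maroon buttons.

157

In the worst case for collecting maroon buttons, every non-maroon button comes out first.
There are 15 + 44 + 22 + 42 + 11 + 20 = 154 non-maroon buttons altogether.
After those, each further button must be maroon, so 154 + 3 = 157 draws guarantee 3 maroon buttons.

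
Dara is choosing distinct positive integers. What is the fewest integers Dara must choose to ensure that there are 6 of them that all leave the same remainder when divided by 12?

Pigeonhole: the 12 residue classes mod 12 are the pigeonholes.
With 60 integers one could put 5 in each residue class and have no class reach 6.
The 61st integer pushes some class to 6, so 12·5 + 1 = 61.

61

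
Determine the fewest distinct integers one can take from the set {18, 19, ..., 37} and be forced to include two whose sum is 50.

14

A set avoiding the sum 50 can contain at most one of each pair {x, 50−x}, plus the 6 elements whose complement lies outside the range or equal to its own complement.
The integers 25, …, 37 (13 of them) are such a set: any two sum to at least 25+26 = 51 > 50.
Pigeonhole: any 14th integer completes one of the 7 pairs, so 14 choices force a sum of 50.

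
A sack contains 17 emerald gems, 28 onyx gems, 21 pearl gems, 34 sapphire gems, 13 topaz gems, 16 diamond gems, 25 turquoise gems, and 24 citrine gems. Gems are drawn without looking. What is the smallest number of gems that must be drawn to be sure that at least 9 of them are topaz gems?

In the worst case for collecting topaz gems, every non-topaz gem comes out first.
There are 17 + 28 + 21 + 34 + 16 + 25 + 24 = 165 non-topaz gems altogether.
After those, each further gem must be topaz, so 165 + 9 = 174 draws guarantee 9 topaz gems.

174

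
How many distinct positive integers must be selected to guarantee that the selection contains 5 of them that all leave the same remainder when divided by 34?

137

The 34 residue classes mod 34 are the pigeonholes.
With 136 integers one could put 4 in each residue class and have no class reach 5.
The 137th integer pushes some class to 5, so 34·4 + 1 = 137.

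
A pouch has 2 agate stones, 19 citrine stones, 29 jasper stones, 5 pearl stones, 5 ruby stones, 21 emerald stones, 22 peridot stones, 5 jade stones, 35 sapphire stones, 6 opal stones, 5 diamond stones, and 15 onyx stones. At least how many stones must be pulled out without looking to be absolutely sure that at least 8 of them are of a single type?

The 12 types are the holes; the stones drawn are the pigeons.
To avoid 8 of any one type, the worst case takes at most 7 of each type, or every stone of a type that has fewer than 7.
That gives 2 + 7 + 7 + 5 + 5 + 7 + 7 + 5 + 7 + 6 + 5 + 7 = 70 stones with no type reaching 8.
The next stone forces some type to 8, so 70 + 1 = 71.

71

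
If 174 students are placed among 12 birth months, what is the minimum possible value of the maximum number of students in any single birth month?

The 12 birth months are the holes and the 174 students are the pigeons.
If every birth month held at most 14 students, the total would be at most 12 × 14 = 168, which is less than 174.
So some birth month holds at least ⌈174/12⌉ = 15 students.

15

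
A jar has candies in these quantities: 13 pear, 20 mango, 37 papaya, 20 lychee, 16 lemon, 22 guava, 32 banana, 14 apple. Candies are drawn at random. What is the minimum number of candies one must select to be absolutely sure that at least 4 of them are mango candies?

In the worst case for collecting mango candies, every non-mango candy comes out first.
There are 13 + 37 + 20 + 16 + 22 + 32 + 14 = 154 non-mango candies altogether.
After those, each further candy must be mango, so 154 + 4 = 158 draws guarantee 4 mango candies.

158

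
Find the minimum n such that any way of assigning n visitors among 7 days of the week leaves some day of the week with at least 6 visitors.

36

With 35 visitors one could put exactly 5 in each of the 7 days of the week, and no day of the week would reach 6.
By pigeonhole, one more visitor must land in a day of the week that already has 5, giving it 6.
So 7 × 5 + 1 = 36 visitors are required.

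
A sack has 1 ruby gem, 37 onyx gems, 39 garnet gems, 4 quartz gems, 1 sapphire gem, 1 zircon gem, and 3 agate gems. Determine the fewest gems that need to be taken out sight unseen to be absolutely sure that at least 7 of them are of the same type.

23

By the pigeonhole principle, the 7 types are the holes; the gems drawn are the pigeons.
To avoid 7 of any one type, the worst case takes at most 6 of each type, or every gem of a type that has fewer than 6.
That gives 1 + 6 + 6 + 4 + 1 + 1 + 3 = 22 gems with no type reaching 7.
The next gem forces some type to 7, so 22 + 1 = 23.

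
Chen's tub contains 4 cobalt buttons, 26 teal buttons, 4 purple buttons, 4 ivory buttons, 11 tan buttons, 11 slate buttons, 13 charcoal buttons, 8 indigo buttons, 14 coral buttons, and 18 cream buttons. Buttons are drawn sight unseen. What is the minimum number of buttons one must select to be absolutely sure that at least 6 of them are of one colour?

The 10 colours are the holes; the buttons drawn are the pigeons.
To avoid 6 of any one colour, the worst case takes at most 5 of each colour, or every button of a colour that has fewer than 5.
That gives 4 + 5 + 4 + 4 + 5 + 5 + 5 + 5 + 5 + 5 = 47 buttons with no colour reaching 6.
The next button forces some colour to 6, so 47 + 1 = 48.

48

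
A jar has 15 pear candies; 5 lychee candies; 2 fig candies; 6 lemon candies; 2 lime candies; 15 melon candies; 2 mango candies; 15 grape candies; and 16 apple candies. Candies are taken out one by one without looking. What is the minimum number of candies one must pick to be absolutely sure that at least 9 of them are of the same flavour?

The 9 flavours are the holes; the candies drawn are the pigeons.
To avoid 9 of any one flavour, the worst case takes at most 8 of each flavour, or every candy of a flavour that has fewer than 8.
That gives 8 + 5 + 2 + 6 + 2 + 8 + 2 + 8 + 8 = 49 candies with no flavour reaching 9.
The next candy forces some flavour to 9, so 49 + 1 = 50.

50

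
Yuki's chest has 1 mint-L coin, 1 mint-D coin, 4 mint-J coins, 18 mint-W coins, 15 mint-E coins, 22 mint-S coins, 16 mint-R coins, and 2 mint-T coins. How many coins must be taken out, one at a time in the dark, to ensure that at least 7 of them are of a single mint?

33

An adversary could hand out at most 6 coins per mint (4 mints run out sooner): 1 + 1 + 4 + 6 + 6 + 6 + 6 + 2 = 32 coins and still no mint has 7.
One more coin lands in a mint already at 6, so 33 draws are enough and 32 are not.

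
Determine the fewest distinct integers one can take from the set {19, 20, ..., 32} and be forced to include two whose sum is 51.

8

A set avoiding the sum 51 can contain at most one of each pair {x, 51−x}.
The integers 26, …, 32 (7 of them) are such a set: any two sum to at least 26+27 = 53 > 51.
By pigeonhole, any 8th integer completes one of the 7 pairs, so 8 choices force a sum of 51.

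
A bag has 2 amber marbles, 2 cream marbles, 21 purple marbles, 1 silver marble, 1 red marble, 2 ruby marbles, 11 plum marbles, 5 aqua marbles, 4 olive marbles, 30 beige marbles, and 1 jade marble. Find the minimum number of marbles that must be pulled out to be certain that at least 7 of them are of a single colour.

Pigeonhole: the 11 colours are the holes; the marbles drawn are the pigeons.
To avoid 7 of any one colour, the worst case takes at most 6 of each colour, or every marble of a colour that has fewer than 6.
That gives 2 + 2 + 6 + 1 + 1 + 2 + 6 + 5 + 4 + 6 + 1 = 36 marbles with no colour reaching 7.
The next marble forces some colour to 7, so 36 + 1 = 37.

37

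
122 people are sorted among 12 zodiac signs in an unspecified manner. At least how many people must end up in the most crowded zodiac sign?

The 12 zodiac signs are the holes and the 122 people are the pigeons.
If every zodiac sign held at most 10 people, the total would be at most 12 × 10 = 120, which is less than 122.
So some zodiac sign holds at least ⌈122/12⌉ = 11 people.

11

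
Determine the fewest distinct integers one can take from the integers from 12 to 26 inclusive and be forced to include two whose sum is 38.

A set avoiding the sum 38 can contain at most one of each pair {x, 38−x}, plus the 1 element equal to its own complement.
The integers 19, …, 26 (8 of them) are such a set: any two sum to at least 19+20 = 39 > 38.
Pigeonhole: any 9th integer completes one of the 7 pairs, so 9 choices force a sum of 38.

9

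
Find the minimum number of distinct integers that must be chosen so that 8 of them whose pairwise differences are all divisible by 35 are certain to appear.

Integers whose pairwise differences are multiples of 35 are exactly those sharing a remainder mod 35. Pigeonhole: the 35 residue classes mod 35 are the pigeonholes.
With 245 integers one could put 7 in each residue class and have no class reach 8.
The 246th integer pushes some class to 8, so 35·7 + 1 = 246.

246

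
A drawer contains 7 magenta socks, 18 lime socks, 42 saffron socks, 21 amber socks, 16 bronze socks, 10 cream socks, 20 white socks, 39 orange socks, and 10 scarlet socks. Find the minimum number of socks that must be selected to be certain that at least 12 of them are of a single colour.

94

An adversary could hand out at most 11 socks per colour (magenta, cream, scarlet run out sooner): 7 + 11 + 11 + 11 + 11 + 10 + 11 + 11 + 10 = 93 socks and still no colour has 12.
One more sock lands in a colour already at 11, so 94 draws are enough and 93 are not.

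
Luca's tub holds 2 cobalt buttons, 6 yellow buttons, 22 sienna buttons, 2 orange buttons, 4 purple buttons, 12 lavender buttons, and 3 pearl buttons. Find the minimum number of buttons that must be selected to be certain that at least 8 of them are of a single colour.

An adversary could hand out at most 7 buttons per colour (5 colours run out sooner): 2 + 6 + 7 + 2 + 4 + 7 + 3 = 31 buttons and still no colour has 8.
By pigeonhole, one more button lands in a colour already at 7, so 32 draws are enough and 31 are not.

32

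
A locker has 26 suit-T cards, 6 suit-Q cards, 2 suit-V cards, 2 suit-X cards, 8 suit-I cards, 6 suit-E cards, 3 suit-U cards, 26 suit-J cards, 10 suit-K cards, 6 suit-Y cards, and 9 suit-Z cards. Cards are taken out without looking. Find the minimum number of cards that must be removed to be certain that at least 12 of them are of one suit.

Pigeonhole: put each drawn card into a box by suit. The largest draw with every box below 12 takes min(count, 11) from each suit; suits with fewer than 11 contribute all they have.
Σ min(cᵢ, 11) = 11 + 6 + 2 + 2 + 8 + 6 + 3 + 11 + 10 + 6 + 9 = 74.
Draw number 74 + 1 = 75 must push one box to 12.

75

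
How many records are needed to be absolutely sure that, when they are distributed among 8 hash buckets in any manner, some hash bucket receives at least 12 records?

89

With 88 records one could put exactly 11 in each of the 8 hash buckets, and no hash bucket would reach 12.
One more record must land in a hash bucket that already has 11, giving it 12.
So 8 × 11 + 1 = 89 records are required.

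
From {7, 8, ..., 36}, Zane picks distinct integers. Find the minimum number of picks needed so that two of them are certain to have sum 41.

A set avoiding the sum 41 can contain at most one of each pair {x, 41−x}, plus the 2 elements whose complement lies outside the range.
The integers 21, …, 36 (16 of them) are such a set: any two sum to at least 21+22 = 43 > 41.
Any 17th integer completes one of the 14 pairs, so 17 choices force a sum of 41.

17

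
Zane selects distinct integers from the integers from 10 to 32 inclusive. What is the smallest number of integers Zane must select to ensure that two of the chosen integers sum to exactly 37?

Group the elements by complementary pair {x, 37−x}: {10,27}, {11,26}, {12,25}, …, giving 9 two-element pairs and 5 integers whose partner 37−x falls outside [10,32].
By the pigeonhole principle, treating each of those 14 groups as a pigeonhole, one can pick one integer per group — 14 integers — with no two summing to 37.
The 15th integer lands in an occupied pair, forcing a sum of 37.

15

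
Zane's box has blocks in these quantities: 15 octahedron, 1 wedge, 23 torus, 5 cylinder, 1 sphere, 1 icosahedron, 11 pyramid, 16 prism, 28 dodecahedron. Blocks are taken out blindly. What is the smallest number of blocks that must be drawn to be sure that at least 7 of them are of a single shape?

The 9 shapes are the holes; the blocks drawn are the pigeons.
To avoid 7 of any one shape, the worst case takes at most 6 of each shape, or every block of a shape that has fewer than 6.
That gives 6 + 1 + 6 + 5 + 1 + 1 + 6 + 6 + 6 = 38 blocks with no shape reaching 7.
The next block forces some shape to 7, so 38 + 1 = 39.

39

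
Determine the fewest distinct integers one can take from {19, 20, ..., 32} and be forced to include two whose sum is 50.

9

Group the elements by complementary pair {x, 50−x}: {19,31}, {20,30}, {21,29}, …, giving 6 two-element pairs, the single value 25 (it cannot pair with itself since the integers are distinct), and 1 integer whose partner 50−x falls outside [19,32].
By the pigeonhole principle, treating each of those 8 groups as a pigeonhole, one can pick one integer per group — 8 integers — with no two summing to 50.
The 9th integer lands in an occupied pair, forcing a sum of 50.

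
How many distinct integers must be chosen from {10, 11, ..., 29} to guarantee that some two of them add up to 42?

Two chosen integers sum to 42 exactly when both halves of some pair {x, 42−x} with 13 ≤ x ≤ 42−x ≤ 29 are chosen — 8 such pairs.
The remaining 4 elements (those with no distinct partner in range) can never complete a 42-sum, so the worst case takes all of them and one from each pair: 4 + 8 = 12.
By pigeonhole, the 13th integer has to be the second member of some pair, so 12 + 1 = 13.

13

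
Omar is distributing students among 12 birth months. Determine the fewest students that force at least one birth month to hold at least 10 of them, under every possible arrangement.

With 108 students one could put exactly 9 in each of the 12 birth months, and no birth month would reach 10.
By the pigeonhole principle, one more student must land in a birth month that already has 9, giving it 10.
So 12 × 9 + 1 = 109 students are required.

109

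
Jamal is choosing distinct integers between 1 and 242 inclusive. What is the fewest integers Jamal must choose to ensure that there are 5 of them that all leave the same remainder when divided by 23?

93

By pigeonhole, the 23 residue classes mod 23 are the pigeonholes.
With 92 integers one could put 4 in each residue class and have no class reach 5.
The 93rd integer pushes some class to 5, so 23·4 + 1 = 93.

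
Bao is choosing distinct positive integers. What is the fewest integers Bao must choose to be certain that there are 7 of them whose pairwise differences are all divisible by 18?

109

Integers whose pairwise differences are multiples of 18 are exactly those sharing a remainder mod 18. Pigeonhole: the 18 residue classes mod 18 are the pigeonholes.
With 108 integers one could put 6 in each residue class and have no class reach 7.
The 109th integer pushes some class to 7, so 18·6 + 1 = 109.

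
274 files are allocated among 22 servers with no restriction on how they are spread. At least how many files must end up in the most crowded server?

Pigeonhole: the 22 servers are the holes and the 274 files are the pigeons.
If every server held at most 12 files, the total would be at most 22 × 12 = 264, which is less than 274.
So some server holds at least ⌈274/22⌉ = 13 files.

13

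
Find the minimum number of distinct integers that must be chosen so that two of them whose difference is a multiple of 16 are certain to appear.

Integers whose pairwise differences are multiples of 16 are exactly those sharing a remainder mod 16. The 16 residue classes mod 16 are the pigeonholes.
With 16 integers one could put 1 in each residue class and have no class reach 2.
The 17th integer pushes some class to 2, so 16·1 + 1 = 17.

17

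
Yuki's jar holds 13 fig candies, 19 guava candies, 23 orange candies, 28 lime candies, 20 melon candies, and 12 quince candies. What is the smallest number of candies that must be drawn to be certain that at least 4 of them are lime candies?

In the worst case for collecting lime candies, every non-lime candy comes out first.
There are 13 + 19 + 23 + 20 + 12 = 87 non-lime candies altogether.
After those, each further candy must be lime, so 87 + 4 = 91 draws guarantee 4 lime candies.

91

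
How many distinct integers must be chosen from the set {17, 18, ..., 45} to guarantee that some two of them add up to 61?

16

Two chosen integers sum to 61 exactly when both halves of some pair {x, 61−x} with 17 ≤ x ≤ 61−x ≤ 44 are chosen — 14 such pairs.
The remaining 1 element (those with no distinct partner in range) can never complete a 61-sum, so the worst case takes all of them and one from each pair: 1 + 14 = 15.
The 16th integer has to be the second member of some pair, so 15 + 1 = 16.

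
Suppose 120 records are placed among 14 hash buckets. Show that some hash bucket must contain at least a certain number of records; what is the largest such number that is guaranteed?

The 14 hash buckets are the holes and the 120 records are the pigeons.
If every hash bucket held at most 8 records, the total would be at most 14 × 8 = 112, which is less than 120.
So some hash bucket holds at least ⌈120/14⌉ = 9 records.

9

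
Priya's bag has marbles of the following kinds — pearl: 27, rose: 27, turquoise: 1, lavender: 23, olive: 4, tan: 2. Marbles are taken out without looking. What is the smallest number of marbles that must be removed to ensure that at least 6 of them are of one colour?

23

Put each drawn marble into a box by colour. The largest draw with every box below 6 takes min(count, 5) from each colour; colours with fewer than 5 contribute all they have.
Σ min(cᵢ, 5) = 5 + 5 + 1 + 5 + 4 + 2 = 22.
Draw number 22 + 1 = 23 must push one box to 6.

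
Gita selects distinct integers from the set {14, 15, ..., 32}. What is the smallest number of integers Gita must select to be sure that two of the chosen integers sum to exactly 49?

A set avoiding the sum 49 can contain at most one of each pair {x, 49−x}, plus the 3 elements whose complement lies outside the range.
The integers 14, …, 24 (11 of them) are such a set: any two sum to at least 14+15 = 29 and at most 23+24 = 47 < 49.
By pigeonhole, any 12th integer completes one of the 8 pairs, so 12 choices force a sum of 49.

12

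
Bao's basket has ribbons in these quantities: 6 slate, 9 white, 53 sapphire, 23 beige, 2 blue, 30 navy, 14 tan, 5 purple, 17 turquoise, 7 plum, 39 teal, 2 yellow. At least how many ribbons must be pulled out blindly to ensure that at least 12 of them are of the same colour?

98

The 12 colours are the holes; the ribbons drawn are the pigeons.
To avoid 12 of any one colour, the worst case takes at most 11 of each colour, or every ribbon of a colour that has fewer than 11.
That gives 6 + 9 + 11 + 11 + 2 + 11 + 11 + 5 + 11 + 7 + 11 + 2 = 97 ribbons with no colour reaching 12.
The next ribbon forces some colour to 12, so 97 + 1 = 98.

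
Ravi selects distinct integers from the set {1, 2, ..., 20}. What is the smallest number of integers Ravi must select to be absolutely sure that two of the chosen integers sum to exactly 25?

Two chosen integers sum to 25 exactly when both halves of some pair {x, 25−x} with 5 ≤ x ≤ 25−x ≤ 20 are chosen — 8 such pairs.
The remaining 4 elements (those with no distinct partner in range) can never complete a 25-sum, so the worst case takes all of them and one from each pair: 4 + 8 = 12.
By the pigeonhole principle, the 13th integer has to be the second member of some pair, so 12 + 1 = 13.

13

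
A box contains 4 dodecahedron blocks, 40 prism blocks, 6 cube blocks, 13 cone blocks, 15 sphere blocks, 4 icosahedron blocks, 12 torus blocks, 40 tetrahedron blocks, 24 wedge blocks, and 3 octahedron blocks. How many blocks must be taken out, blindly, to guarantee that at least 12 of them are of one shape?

By pigeonhole, the 10 shapes are the holes; the blocks drawn are the pigeons.
To avoid 12 of any one shape, the worst case takes at most 11 of each shape, or every block of a shape that has fewer than 11.
That gives 4 + 11 + 6 + 11 + 11 + 4 + 11 + 11 + 11 + 3 = 83 blocks with no shape reaching 12.
The next block forces some shape to 12, so 83 + 1 = 84.

84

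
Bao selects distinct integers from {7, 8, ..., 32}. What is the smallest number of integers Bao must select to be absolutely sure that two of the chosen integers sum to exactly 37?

15

Group the elements by complementary pair {x, 37−x}: {7,30}, {8,29}, {9,28}, …, giving 12 two-element pairs and 2 integers whose partner 37−x falls outside [7,32].
Treating each of those 14 groups as a pigeonhole, one can pick one integer per group — 14 integers — with no two summing to 37.
The 15th integer lands in an occupied pair, forcing a sum of 37.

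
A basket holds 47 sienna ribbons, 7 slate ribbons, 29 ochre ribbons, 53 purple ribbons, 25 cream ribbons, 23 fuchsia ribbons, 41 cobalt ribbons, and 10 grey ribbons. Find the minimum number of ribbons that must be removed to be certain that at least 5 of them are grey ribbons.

230

In the worst case for collecting grey ribbons, every non-grey ribbon comes out first.
There are 47 + 7 + 29 + 53 + 25 + 23 + 41 = 225 non-grey ribbons altogether.
After those, each further ribbon must be grey, so 225 + 5 = 230 draws guarantee 5 grey ribbons.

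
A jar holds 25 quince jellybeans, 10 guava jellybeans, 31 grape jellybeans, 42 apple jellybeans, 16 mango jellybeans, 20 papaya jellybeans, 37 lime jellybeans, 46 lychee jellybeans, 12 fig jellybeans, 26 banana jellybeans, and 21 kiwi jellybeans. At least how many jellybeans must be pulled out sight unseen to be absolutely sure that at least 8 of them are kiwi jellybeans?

In the worst case for collecting kiwi jellybeans, every non-kiwi jellybean comes out first.
There are 25 + 10 + 31 + 42 + 16 + 20 + 37 + 46 + 12 + 26 = 265 non-kiwi jellybeans altogether.
After those, each further jellybean must be kiwi, so 265 + 8 = 273 draws guarantee 8 kiwi jellybeans.

273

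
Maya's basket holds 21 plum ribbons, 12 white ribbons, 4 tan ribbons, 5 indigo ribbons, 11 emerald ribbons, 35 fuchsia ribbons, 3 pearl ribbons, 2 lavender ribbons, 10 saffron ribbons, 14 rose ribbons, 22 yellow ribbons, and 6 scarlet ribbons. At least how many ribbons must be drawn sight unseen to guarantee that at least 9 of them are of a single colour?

Put each drawn ribbon into a box by colour. The largest draw with every box below 9 takes min(count, 8) from each colour; colours with fewer than 8 contribute all they have.
Σ min(cᵢ, 8) = 8 + 8 + 4 + 5 + 8 + 8 + 3 + 2 + 8 + 8 + 8 + 6 = 76.
Draw number 76 + 1 = 77 must push one box to 9.

77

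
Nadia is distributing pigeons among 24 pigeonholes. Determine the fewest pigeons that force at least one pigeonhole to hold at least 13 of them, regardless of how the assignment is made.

With 288 pigeons one could put exactly 12 in each of the 24 pigeonholes, and no pigeonhole would reach 13.
One more pigeon must land in a pigeonhole that already has 12, giving it 13.
So 24 × 12 + 1 = 289 pigeons are required.

289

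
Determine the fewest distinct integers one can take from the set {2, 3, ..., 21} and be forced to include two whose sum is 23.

11

Group the elements by complementary pair {x, 23−x}: {2,21}, {3,20}, {4,19}, …, giving 10 two-element pairs.
Treating each of those 10 groups as a pigeonhole, one can pick one integer per group — 10 integers — with no two summing to 23.
The 11th integer lands in an occupied pair, forcing a sum of 23.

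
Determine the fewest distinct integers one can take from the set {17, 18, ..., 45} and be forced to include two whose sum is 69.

Two chosen integers sum to 69 exactly when both halves of some pair {x, 69−x} with 24 ≤ x ≤ 69−x ≤ 45 are chosen — 11 such pairs.
The remaining 7 elements (those with no distinct partner in range) can never complete a 69-sum, so the worst case takes all of them and one from each pair: 7 + 11 = 18.
By the pigeonhole principle, the 19th integer has to be the second member of some pair, so 18 + 1 = 19.

19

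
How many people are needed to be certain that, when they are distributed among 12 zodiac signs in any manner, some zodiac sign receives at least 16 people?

181

With 180 people one could put exactly 15 in each of the 12 zodiac signs, and no zodiac sign would reach 16.
One more person must land in a zodiac sign that already has 15, giving it 16.
So 12 × 15 + 1 = 181 people are required.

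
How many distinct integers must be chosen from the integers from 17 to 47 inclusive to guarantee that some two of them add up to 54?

22

A set avoiding the sum 54 can contain at most one of each pair {x, 54−x}, plus the 11 elements whose complement lies outside the range or equal to its own complement.
The integers 27, …, 47 (21 of them) are such a set: any two sum to at least 27+28 = 55 > 54.
Any 22nd integer completes one of the 10 pairs, so 22 choices force a sum of 54.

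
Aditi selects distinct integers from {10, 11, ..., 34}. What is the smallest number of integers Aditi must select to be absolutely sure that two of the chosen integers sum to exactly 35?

18

Group the elements by complementary pair {x, 35−x}: {10,25}, {11,24}, {12,23}, …, giving 8 two-element pairs and 9 integers whose partner 35−x falls outside [10,34].
By pigeonhole, treating each of those 17 groups as a pigeonhole, one can pick one integer per group — 17 integers — with no two summing to 35.
The 18th integer lands in an occupied pair, forcing a sum of 35.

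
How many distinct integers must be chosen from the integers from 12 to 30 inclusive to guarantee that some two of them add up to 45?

12

A set avoiding the sum 45 can contain at most one of each pair {x, 45−x}, plus the 3 elements whose complement lies outside the range.
The integers 12, …, 22 (11 of them) are such a set: any two sum to at least 12+13 = 25 and at most 21+22 = 43 < 45.
Any 12th integer completes one of the 8 pairs, so 12 choices force a sum of 45.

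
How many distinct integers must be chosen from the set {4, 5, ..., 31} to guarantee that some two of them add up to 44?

Two chosen integers sum to 44 exactly when both halves of some pair {x, 44−x} with 13 ≤ x ≤ 44−x ≤ 31 are chosen — 9 such pairs.
The remaining 10 elements (those with no distinct partner in range) can never complete a 44-sum, so the worst case takes all of them and one from each pair: 10 + 9 = 19.
By pigeonhole, the 20th integer has to be the second member of some pair, so 19 + 1 = 20.

20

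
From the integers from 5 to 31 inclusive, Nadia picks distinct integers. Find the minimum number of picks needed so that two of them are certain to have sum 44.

Group the elements by complementary pair {x, 44−x}: {13,31}, {14,30}, {15,29}, …, giving 9 two-element pairs, the single value 22 (it cannot pair with itself since the integers are distinct), and 8 integers whose partner 44−x falls outside [5,31].
Treating each of those 18 groups as a pigeonhole, one can pick one integer per group — 18 integers — with no two summing to 44.
The 19th integer lands in an occupied pair, forcing a sum of 44.

19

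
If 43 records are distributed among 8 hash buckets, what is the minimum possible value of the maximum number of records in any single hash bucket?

By the pigeonhole principle, the 8 hash buckets are the holes and the 43 records are the pigeons.
If every hash bucket held at most 5 records, the total would be at most 8 × 5 = 40, which is less than 43.
So some hash bucket holds at least ⌈43/8⌉ = 6 records.

6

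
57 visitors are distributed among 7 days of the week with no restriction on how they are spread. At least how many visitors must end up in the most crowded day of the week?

9

By the pigeonhole principle, the 7 days of the week are the holes and the 57 visitors are the pigeons.
If every day of the week held at most 8 visitors, the total would be at most 7 × 8 = 56, which is less than 57.
So some day of the week holds at least ⌈57/7⌉ = 9 visitors.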